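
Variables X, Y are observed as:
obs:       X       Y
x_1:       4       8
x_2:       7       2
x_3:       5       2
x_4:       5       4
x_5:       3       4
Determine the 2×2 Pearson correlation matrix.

Step 1 — column means:
  mean(X) = (4 + 7 + 5 + 5 + 3) / 5 = 24/5 = 4.8
  mean(Y) = (8 + 2 + 2 + 4 + 4) / 5 = 20/5 = 4

Step 2 — sample variances and covariances s[i,j] = (1/(n-1)) · Σ_k (x_{k,i} - mean_i) · (x_{k,j} - mean_j), with n-1 = 4:
  s[X,X] = ((-0.8)·(-0.8) + (2.2)·(2.2) + (0.2)·(0.2) + (0.2)·(0.2) + (-1.8)·(-1.8)) / 4 = 8.8/4 = 2.2
  s[X,Y] = ((-0.8)·(4) + (2.2)·(-2) + (0.2)·(-2) + (0.2)·(0) + (-1.8)·(0)) / 4 = -8/4 = -2
  s[Y,Y] = ((4)·(4) + (-2)·(-2) + (-2)·(-2) + (0)·(0) + (0)·(0)) / 4 = 24/4 = 6
  Sample standard deviations s_i = √(s[i,i]):
  s(X) = √(2.2) = 1.4832
  s(Y) = √(6) = 2.4495

Step 3 — r_{ij} = s_{ij} / (s_i · s_j):
  r[X,X] = 1 (diagonal).
  r[X,Y] = -2 / (1.4832 · 2.4495) = -2 / 3.6332 = -0.5505
  r[Y,Y] = 1 (diagonal).

R is symmetric with unit diagonal. Assembling:

R = [[1, -0.5505],
 [-0.5505, 1]]


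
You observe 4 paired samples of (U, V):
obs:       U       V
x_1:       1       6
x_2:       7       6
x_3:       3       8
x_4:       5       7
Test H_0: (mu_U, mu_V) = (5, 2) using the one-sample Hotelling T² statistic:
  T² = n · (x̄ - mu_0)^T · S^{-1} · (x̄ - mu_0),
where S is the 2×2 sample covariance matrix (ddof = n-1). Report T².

Step 1 — sample mean vector:
  mean(U) = (1 + 7 + 3 + 5) / 4 = 16/4 = 4
  mean(V) = (6 + 6 + 8 + 7) / 4 = 27/4 = 6.75
  x̄ = (4, 6.75),  deviation x̄ - mu_0 = (4, 6.75) - (5, 2) = (-1, 4.75).

Step 2 — sample covariance matrix, S[i,j] = (1/(n-1)) · Σ_k (x_{k,i} - mean_i) · (x_{k,j} - mean_j), divisor n-1 = 3:
  S[U,U] = ((-3)·(-3) + (3)·(3) + (-1)·(-1) + (1)·(1)) / 3 = 20/3 = 6.6667
  S[U,V] = ((-3)·(-0.75) + (3)·(-0.75) + (-1)·(1.25) + (1)·(0.25)) / 3 = -1/3 = -0.3333
  S[V,V] = ((-0.75)·(-0.75) + (-0.75)·(-0.75) + (1.25)·(1.25) + (0.25)·(0.25)) / 3 = 2.75/3 = 0.9167
  S = [[6.6667, -0.3333],
 [-0.3333, 0.9167]].

Step 3 — invert S. det(S) = 6.6667·0.9167 - (-0.3333)² = 6.
  S^{-1} = (1/det) · [[d, -b], [-b, a]] = [[0.1528, 0.0556],
 [0.0556, 1.1111]].

Step 4 — quadratic form (x̄ - mu_0)^T · S^{-1} · (x̄ - mu_0):
  S^{-1} · (x̄ - mu_0) = (0.1111, 5.2222),
  (x̄ - mu_0)^T · [...] = (-1)·(0.1111) + (4.75)·(5.2222) = 24.6944.

Step 5 — scale by n: T² = 4 · 24.6944 = 98.7778.

T² ≈ 98.7778


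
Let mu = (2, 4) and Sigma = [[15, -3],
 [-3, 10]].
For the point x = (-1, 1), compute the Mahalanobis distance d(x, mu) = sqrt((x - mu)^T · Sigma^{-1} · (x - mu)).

Step 1 — centre the observation: (x - mu) = (-3, -3).

Step 2 — invert Sigma. det(Sigma) = 15·10 - (-3)² = 141.
  Sigma^{-1} = (1/det) · [[d, -b], [-b, a]] = [[0.0709, 0.0213],
 [0.0213, 0.1064]].

Step 3 — form the quadratic (x - mu)^T · Sigma^{-1} · (x - mu):
  Sigma^{-1} · (x - mu) = (-0.2766, -0.383).
  (x - mu)^T · [Sigma^{-1} · (x - mu)] = (-3)·(-0.2766) + (-3)·(-0.383) = 1.9787.

Step 4 — take square root: d = √(1.9787) ≈ 1.4067.

d(x, mu) = √(1.9787) ≈ 1.4067


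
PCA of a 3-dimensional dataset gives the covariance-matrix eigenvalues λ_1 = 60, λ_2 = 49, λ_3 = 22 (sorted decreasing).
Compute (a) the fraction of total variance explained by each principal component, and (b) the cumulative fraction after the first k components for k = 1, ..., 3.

Step 1 — total variance = trace(Sigma) = Σ λ_i = 60 + 49 + 22 = 131.

Step 2 — fraction explained by component i = λ_i / Σ λ:
  PC1: 60/131 = 0.458
  PC2: 49/131 = 0.374
  PC3: 22/131 = 0.1679

Step 3 — cumulative fraction after k components = (λ_1 + ... + λ_k) / Σ λ:
  k = 1: 60/131 = 0.458
  k = 2: (60 + 49)/131 = 109/131 = 0.8321
  k = 3: (60 + 49 + 22)/131 = 131/131 = 1

Summary (fraction, with percent):

explained: PC1 0.458 (45.8%), PC2 0.374 (37.4%), PC3 0.1679 (16.79%);  cumulative: 0.458, 0.8321, 1


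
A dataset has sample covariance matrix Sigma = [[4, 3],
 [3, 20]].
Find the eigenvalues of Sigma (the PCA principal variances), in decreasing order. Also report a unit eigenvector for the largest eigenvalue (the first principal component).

Step 1 — characteristic polynomial of 2×2 Sigma:
  det(Sigma - λI) = λ² - trace · λ + det = 0.
  trace = 4 + 20 = 24, det = 4·20 - (3)² = 71.
Step 2 — discriminant:
  Δ = trace² - 4·det = 576 - 284 = 292.
Step 3 — eigenvalues:
  λ = (trace ± √Δ)/2 = (24 ± 17.088)/2,
  λ_1 = 20.544,  λ_2 = 3.456.

Step 4 — unit eigenvector for λ_1: solve (Sigma - λ_1 I)v = 0. First row:
  (4 - 20.544)·v_x + (3)·v_y = 0, i.e. (-16.544)·v_x + (3)·v_y = 0,
  so v ∝ (b, λ_1 - a) = (3, 16.544) = u.
  ||u|| = √((3)² + (16.544)²) = √(282.7041) ≈ 16.8138,
  v_1 = u/||u|| ≈ (0.1784, 0.984) (||v_1|| = 1).

λ_1 = 20.544,  λ_2 = 3.456;  v_1 ≈ (0.1784, 0.984)


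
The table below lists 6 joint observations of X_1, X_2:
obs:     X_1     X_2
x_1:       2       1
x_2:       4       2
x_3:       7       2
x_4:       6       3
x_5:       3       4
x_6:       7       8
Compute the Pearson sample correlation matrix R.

Step 1 — column means:
  mean(X_1) = (2 + 4 + 7 + 6 + 3 + 7) / 6 = 29/6 = 4.8333
  mean(X_2) = (1 + 2 + 2 + 3 + 4 + 8) / 6 = 20/6 = 3.3333

Step 2 — sample variances and covariances s[i,j] = (1/(n-1)) · Σ_k (x_{k,i} - mean_i) · (x_{k,j} - mean_j), with n-1 = 5:
  s[X_1,X_1] = ((-2.8333)·(-2.8333) + (-0.8333)·(-0.8333) + (2.1667)·(2.1667) + (1.1667)·(1.1667) + (-1.8333)·(-1.8333) + (2.1667)·(2.1667)) / 5 = 22.8333/5 = 4.5667
  s[X_1,X_2] = ((-2.8333)·(-2.3333) + (-0.8333)·(-1.3333) + (2.1667)·(-1.3333) + (1.1667)·(-0.3333) + (-1.8333)·(0.6667) + (2.1667)·(4.6667)) / 5 = 13.3333/5 = 2.6667
  s[X_2,X_2] = ((-2.3333)·(-2.3333) + (-1.3333)·(-1.3333) + (-1.3333)·(-1.3333) + (-0.3333)·(-0.3333) + (0.6667)·(0.6667) + (4.6667)·(4.6667)) / 5 = 31.3333/5 = 6.2667
  Sample standard deviations s_i = √(s[i,i]):
  s(X_1) = √(4.5667) = 2.137
  s(X_2) = √(6.2667) = 2.5033

Step 3 — r_{ij} = s_{ij} / (s_i · s_j):
  r[X_1,X_1] = 1 (diagonal).
  r[X_1,X_2] = 2.6667 / (2.137 · 2.5033) = 2.6667 / 5.3496 = 0.4985
  r[X_2,X_2] = 1 (diagonal).

R is symmetric with unit diagonal. Assembling:

R = [[1, 0.4985],
 [0.4985, 1]]


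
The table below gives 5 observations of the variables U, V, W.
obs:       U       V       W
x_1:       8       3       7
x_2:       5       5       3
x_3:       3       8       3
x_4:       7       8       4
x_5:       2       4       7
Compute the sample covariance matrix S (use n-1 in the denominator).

Step 1 — column means:
  mean(U) = (8 + 5 + 3 + 7 + 2) / 5 = 25/5 = 5
  mean(V) = (3 + 5 + 8 + 8 + 4) / 5 = 28/5 = 5.6
  mean(W) = (7 + 3 + 3 + 4 + 7) / 5 = 24/5 = 4.8

Step 2 — sample covariance S[i,j] = (1/(n-1)) · Σ_k (x_{k,i} - mean_i) · (x_{k,j} - mean_j), with n-1 = 4.
  S[U,U] = ((3)·(3) + (0)·(0) + (-2)·(-2) + (2)·(2) + (-3)·(-3)) / 4 = 26/4 = 6.5
  S[U,V] = ((3)·(-2.6) + (0)·(-0.6) + (-2)·(2.4) + (2)·(2.4) + (-3)·(-1.6)) / 4 = -3/4 = -0.75
  S[U,W] = ((3)·(2.2) + (0)·(-1.8) + (-2)·(-1.8) + (2)·(-0.8) + (-3)·(2.2)) / 4 = 2/4 = 0.5
  S[V,V] = ((-2.6)·(-2.6) + (-0.6)·(-0.6) + (2.4)·(2.4) + (2.4)·(2.4) + (-1.6)·(-1.6)) / 4 = 21.2/4 = 5.3
  S[V,W] = ((-2.6)·(2.2) + (-0.6)·(-1.8) + (2.4)·(-1.8) + (2.4)·(-0.8) + (-1.6)·(2.2)) / 4 = -14.4/4 = -3.6
  S[W,W] = ((2.2)·(2.2) + (-1.8)·(-1.8) + (-1.8)·(-1.8) + (-0.8)·(-0.8) + (2.2)·(2.2)) / 4 = 16.8/4 = 4.2

S is symmetric (S[j,i] = S[i,j]). Assembling:

S = [[6.5, -0.75, 0.5],
 [-0.75, 5.3, -3.6],
 [0.5, -3.6, 4.2]]


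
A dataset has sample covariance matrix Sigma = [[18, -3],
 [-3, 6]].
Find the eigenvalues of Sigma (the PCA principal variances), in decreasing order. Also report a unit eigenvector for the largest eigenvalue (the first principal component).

Step 1 — characteristic polynomial of 2×2 Sigma:
  det(Sigma - λI) = λ² - trace · λ + det = 0.
  trace = 18 + 6 = 24, det = 18·6 - (-3)² = 99.
Step 2 — discriminant:
  Δ = trace² - 4·det = 576 - 396 = 180.
Step 3 — eigenvalues:
  λ = (trace ± √Δ)/2 = (24 ± 13.4164)/2,
  λ_1 = 18.7082,  λ_2 = 5.2918.

Step 4 — unit eigenvector for λ_1: solve (Sigma - λ_1 I)v = 0. First row:
  (18 - 18.7082)·v_x + (-3)·v_y = 0, i.e. (-0.7082)·v_x + (-3)·v_y = 0,
  so v ∝ (b, λ_1 - a) = (-3, 0.7082); multiply by -1 so the first entry is positive: u = (3, -0.7082).
  ||u|| = √((3)² + (-0.7082)²) = √(9.5016) ≈ 3.0825,
  v_1 = u/||u|| ≈ (0.9732, -0.2298) (||v_1|| = 1).

λ_1 = 18.7082,  λ_2 = 5.2918;  v_1 ≈ (0.9732, -0.2298)


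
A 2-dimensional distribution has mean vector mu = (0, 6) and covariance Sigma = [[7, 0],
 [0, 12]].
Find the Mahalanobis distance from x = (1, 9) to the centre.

Step 1 — centre the observation: (x - mu) = (1, 3).

Step 2 — invert Sigma. det(Sigma) = 7·12 - (0)² = 84.
  Sigma^{-1} = (1/det) · [[d, -b], [-b, a]] = [[0.1429, 0],
 [0, 0.0833]].

Step 3 — form the quadratic (x - mu)^T · Sigma^{-1} · (x - mu):
  Sigma^{-1} · (x - mu) = (0.1429, 0.25).
  (x - mu)^T · [Sigma^{-1} · (x - mu)] = (1)·(0.1429) + (3)·(0.25) = 0.8929.

Step 4 — take square root: d = √(0.8929) ≈ 0.9449.

d(x, mu) = √(0.8929) ≈ 0.9449


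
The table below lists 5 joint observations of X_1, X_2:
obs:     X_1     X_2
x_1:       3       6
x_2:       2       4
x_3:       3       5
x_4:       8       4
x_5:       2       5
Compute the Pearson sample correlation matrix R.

Step 1 — column means:
  mean(X_1) = (3 + 2 + 3 + 8 + 2) / 5 = 18/5 = 3.6
  mean(X_2) = (6 + 4 + 5 + 4 + 5) / 5 = 24/5 = 4.8

Step 2 — sample variances and covariances s[i,j] = (1/(n-1)) · Σ_k (x_{k,i} - mean_i) · (x_{k,j} - mean_j), with n-1 = 4:
  s[X_1,X_1] = ((-0.6)·(-0.6) + (-1.6)·(-1.6) + (-0.6)·(-0.6) + (4.4)·(4.4) + (-1.6)·(-1.6)) / 4 = 25.2/4 = 6.3
  s[X_1,X_2] = ((-0.6)·(1.2) + (-1.6)·(-0.8) + (-0.6)·(0.2) + (4.4)·(-0.8) + (-1.6)·(0.2)) / 4 = -3.4/4 = -0.85
  s[X_2,X_2] = ((1.2)·(1.2) + (-0.8)·(-0.8) + (0.2)·(0.2) + (-0.8)·(-0.8) + (0.2)·(0.2)) / 4 = 2.8/4 = 0.7
  Sample standard deviations s_i = √(s[i,i]):
  s(X_1) = √(6.3) = 2.51
  s(X_2) = √(0.7) = 0.8367

Step 3 — r_{ij} = s_{ij} / (s_i · s_j):
  r[X_1,X_1] = 1 (diagonal).
  r[X_1,X_2] = -0.85 / (2.51 · 0.8367) = -0.85 / 2.1 = -0.4048
  r[X_2,X_2] = 1 (diagonal).

R is symmetric with unit diagonal. Assembling:

R = [[1, -0.4048],
 [-0.4048, 1]]


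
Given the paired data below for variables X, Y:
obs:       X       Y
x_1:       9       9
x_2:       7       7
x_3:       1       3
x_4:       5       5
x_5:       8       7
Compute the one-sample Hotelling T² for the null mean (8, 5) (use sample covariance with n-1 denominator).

Step 1 — sample mean vector:
  mean(X) = (9 + 7 + 1 + 5 + 8) / 5 = 30/5 = 6
  mean(Y) = (9 + 7 + 3 + 5 + 7) / 5 = 31/5 = 6.2
  x̄ = (6, 6.2),  deviation x̄ - mu_0 = (6, 6.2) - (8, 5) = (-2, 1.2).

Step 2 — sample covariance matrix, S[i,j] = (1/(n-1)) · Σ_k (x_{k,i} - mean_i) · (x_{k,j} - mean_j), divisor n-1 = 4:
  S[X,X] = ((3)·(3) + (1)·(1) + (-5)·(-5) + (-1)·(-1) + (2)·(2)) / 4 = 40/4 = 10
  S[X,Y] = ((3)·(2.8) + (1)·(0.8) + (-5)·(-3.2) + (-1)·(-1.2) + (2)·(0.8)) / 4 = 28/4 = 7
  S[Y,Y] = ((2.8)·(2.8) + (0.8)·(0.8) + (-3.2)·(-3.2) + (-1.2)·(-1.2) + (0.8)·(0.8)) / 4 = 20.8/4 = 5.2
  S = [[10, 7],
 [7, 5.2]].

Step 3 — invert S. det(S) = 10·5.2 - (7)² = 3.
  S^{-1} = (1/det) · [[d, -b], [-b, a]] = [[1.7333, -2.3333],
 [-2.3333, 3.3333]].

Step 4 — quadratic form (x̄ - mu_0)^T · S^{-1} · (x̄ - mu_0):
  S^{-1} · (x̄ - mu_0) = (-6.2667, 8.6667),
  (x̄ - mu_0)^T · [...] = (-2)·(-6.2667) + (1.2)·(8.6667) = 22.9333.

Step 5 — scale by n: T² = 5 · 22.9333 = 114.6667.

T² ≈ 114.6667


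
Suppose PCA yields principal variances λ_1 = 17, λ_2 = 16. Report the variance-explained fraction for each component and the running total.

Step 1 — total variance = trace(Sigma) = Σ λ_i = 17 + 16 = 33.

Step 2 — fraction explained by component i = λ_i / Σ λ:
  PC1: 17/33 = 0.5152
  PC2: 16/33 = 0.4848

Step 3 — cumulative fraction after k components = (λ_1 + ... + λ_k) / Σ λ:
  k = 1: 17/33 = 0.5152
  k = 2: (17 + 16)/33 = 33/33 = 1

Summary (fraction, with percent):

explained: PC1 0.5152 (51.52%), PC2 0.4848 (48.48%);  cumulative: 0.5152, 1


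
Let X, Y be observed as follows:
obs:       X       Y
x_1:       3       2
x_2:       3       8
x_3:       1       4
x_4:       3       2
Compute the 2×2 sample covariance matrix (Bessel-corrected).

Step 1 — column means:
  mean(X) = (3 + 3 + 1 + 3) / 4 = 10/4 = 2.5
  mean(Y) = (2 + 8 + 4 + 2) / 4 = 16/4 = 4

Step 2 — sample covariance S[i,j] = (1/(n-1)) · Σ_k (x_{k,i} - mean_i) · (x_{k,j} - mean_j), with n-1 = 3.
  S[X,X] = ((0.5)·(0.5) + (0.5)·(0.5) + (-1.5)·(-1.5) + (0.5)·(0.5)) / 3 = 3/3 = 1
  S[X,Y] = ((0.5)·(-2) + (0.5)·(4) + (-1.5)·(0) + (0.5)·(-2)) / 3 = 0/3 = 0
  S[Y,Y] = ((-2)·(-2) + (4)·(4) + (0)·(0) + (-2)·(-2)) / 3 = 24/3 = 8

S is symmetric (S[j,i] = S[i,j]). Assembling:

S = [[1, 0],
 [0, 8]]


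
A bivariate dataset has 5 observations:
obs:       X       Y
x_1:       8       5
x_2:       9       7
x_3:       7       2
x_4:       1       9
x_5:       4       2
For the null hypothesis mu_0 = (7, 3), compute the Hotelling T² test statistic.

Step 1 — sample mean vector:
  mean(X) = (8 + 9 + 7 + 1 + 4) / 5 = 29/5 = 5.8
  mean(Y) = (5 + 7 + 2 + 9 + 2) / 5 = 25/5 = 5
  x̄ = (5.8, 5),  deviation x̄ - mu_0 = (5.8, 5) - (7, 3) = (-1.2, 2).

Step 2 — sample covariance matrix, S[i,j] = (1/(n-1)) · Σ_k (x_{k,i} - mean_i) · (x_{k,j} - mean_j), divisor n-1 = 4:
  S[X,X] = ((2.2)·(2.2) + (3.2)·(3.2) + (1.2)·(1.2) + (-4.8)·(-4.8) + (-1.8)·(-1.8)) / 4 = 42.8/4 = 10.7
  S[X,Y] = ((2.2)·(0) + (3.2)·(2) + (1.2)·(-3) + (-4.8)·(4) + (-1.8)·(-3)) / 4 = -11/4 = -2.75
  S[Y,Y] = ((0)·(0) + (2)·(2) + (-3)·(-3) + (4)·(4) + (-3)·(-3)) / 4 = 38/4 = 9.5
  S = [[10.7, -2.75],
 [-2.75, 9.5]].

Step 3 — invert S. det(S) = 10.7·9.5 - (-2.75)² = 94.0875.
  S^{-1} = (1/det) · [[d, -b], [-b, a]] = [[0.101, 0.0292],
 [0.0292, 0.1137]].

Step 4 — quadratic form (x̄ - mu_0)^T · S^{-1} · (x̄ - mu_0):
  S^{-1} · (x̄ - mu_0) = (-0.0627, 0.1924),
  (x̄ - mu_0)^T · [...] = (-1.2)·(-0.0627) + (2)·(0.1924) = 0.46.

Step 5 — scale by n: T² = 5 · 0.46 = 2.3.

T² ≈ 2.3


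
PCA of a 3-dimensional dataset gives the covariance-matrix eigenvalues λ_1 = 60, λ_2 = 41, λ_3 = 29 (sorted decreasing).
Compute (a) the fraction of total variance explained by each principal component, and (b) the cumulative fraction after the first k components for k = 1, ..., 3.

Step 1 — total variance = trace(Sigma) = Σ λ_i = 60 + 41 + 29 = 130.

Step 2 — fraction explained by component i = λ_i / Σ λ:
  PC1: 60/130 = 0.4615
  PC2: 41/130 = 0.3154
  PC3: 29/130 = 0.2231

Step 3 — cumulative fraction after k components = (λ_1 + ... + λ_k) / Σ λ:
  k = 1: 60/130 = 0.4615
  k = 2: (60 + 41)/130 = 101/130 = 0.7769
  k = 3: (60 + 41 + 29)/130 = 130/130 = 1

Summary (fraction, with percent):

explained: PC1 0.4615 (46.15%), PC2 0.3154 (31.54%), PC3 0.2231 (22.31%);  cumulative: 0.4615, 0.7769, 1


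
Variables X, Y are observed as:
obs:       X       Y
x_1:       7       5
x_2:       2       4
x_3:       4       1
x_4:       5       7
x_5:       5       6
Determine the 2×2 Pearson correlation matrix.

Step 1 — column means:
  mean(X) = (7 + 2 + 4 + 5 + 5) / 5 = 23/5 = 4.6
  mean(Y) = (5 + 4 + 1 + 7 + 6) / 5 = 23/5 = 4.6

Step 2 — sample variances and covariances s[i,j] = (1/(n-1)) · Σ_k (x_{k,i} - mean_i) · (x_{k,j} - mean_j), with n-1 = 4:
  s[X,X] = ((2.4)·(2.4) + (-2.6)·(-2.6) + (-0.6)·(-0.6) + (0.4)·(0.4) + (0.4)·(0.4)) / 4 = 13.2/4 = 3.3
  s[X,Y] = ((2.4)·(0.4) + (-2.6)·(-0.6) + (-0.6)·(-3.6) + (0.4)·(2.4) + (0.4)·(1.4)) / 4 = 6.2/4 = 1.55
  s[Y,Y] = ((0.4)·(0.4) + (-0.6)·(-0.6) + (-3.6)·(-3.6) + (2.4)·(2.4) + (1.4)·(1.4)) / 4 = 21.2/4 = 5.3
  Sample standard deviations s_i = √(s[i,i]):
  s(X) = √(3.3) = 1.8166
  s(Y) = √(5.3) = 2.3022

Step 3 — r_{ij} = s_{ij} / (s_i · s_j):
  r[X,X] = 1 (diagonal).
  r[X,Y] = 1.55 / (1.8166 · 2.3022) = 1.55 / 4.1821 = 0.3706
  r[Y,Y] = 1 (diagonal).

R is symmetric with unit diagonal. Assembling:

R = [[1, 0.3706],
 [0.3706, 1]]


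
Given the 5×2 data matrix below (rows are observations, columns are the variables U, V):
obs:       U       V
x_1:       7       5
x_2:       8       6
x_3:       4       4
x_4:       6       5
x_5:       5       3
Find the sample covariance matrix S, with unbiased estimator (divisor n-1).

Step 1 — column means:
  mean(U) = (7 + 8 + 4 + 6 + 5) / 5 = 30/5 = 6
  mean(V) = (5 + 6 + 4 + 5 + 3) / 5 = 23/5 = 4.6

Step 2 — sample covariance S[i,j] = (1/(n-1)) · Σ_k (x_{k,i} - mean_i) · (x_{k,j} - mean_j), with n-1 = 4.
  S[U,U] = ((1)·(1) + (2)·(2) + (-2)·(-2) + (0)·(0) + (-1)·(-1)) / 4 = 10/4 = 2.5
  S[U,V] = ((1)·(0.4) + (2)·(1.4) + (-2)·(-0.6) + (0)·(0.4) + (-1)·(-1.6)) / 4 = 6/4 = 1.5
  S[V,V] = ((0.4)·(0.4) + (1.4)·(1.4) + (-0.6)·(-0.6) + (0.4)·(0.4) + (-1.6)·(-1.6)) / 4 = 5.2/4 = 1.3

S is symmetric (S[j,i] = S[i,j]). Assembling:

S = [[2.5, 1.5],
 [1.5, 1.3]]


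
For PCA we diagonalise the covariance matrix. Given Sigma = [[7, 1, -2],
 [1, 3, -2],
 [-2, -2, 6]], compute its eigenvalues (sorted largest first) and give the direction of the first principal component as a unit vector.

Step 1 — characteristic polynomial p(λ) = det(λI - Sigma) = λ³ - tr·λ² + c_1·λ - det, where tr = trace, c_1 = sum of the principal 2×2 minors, det = det(Sigma):
  tr = 7 + 3 + 6 = 16,
  c_1 = (7·3 - (1)²) + (7·6 - (-2)²) + (3·6 - (-2)²) = 20 + 38 + 14 = 72,
  det = 7·(3·6 - (-2)²) - (1)·((1)·6 - (-2)·(-2)) + (-2)·((1)·(-2) - 3·(-2)) = 7·(14) - (1)·(2) + (-2)·(4) = 88.
  So p(λ) = λ³ - 16λ² + 72λ - 88.
Step 2 — look for an integer root (rational root theorem: any rational root is an integer divisor of 88). Testing λ = 2:
  p(2) = 8 - 64 + 144 - 88 = 0  ✓
  Dividing out (λ - 2): p(λ) = (λ - 2)(λ² - 14λ + 44).
Step 3 — remaining eigenvalues from the quadratic λ² - 14λ + 44 = 0:
  Δ = 14² - 4·44 = 196 - 176 = 20,  λ = (14 ± √20)/2 = (14 ± 4.4721)/2 ≈ 9.2361 or 4.7639.
  Sorted: λ_1 = 9.2361,  λ_2 = 4.7639,  λ_3 = 2  (check: sum = 16 = tr ✓).

Step 4 — unit eigenvector for λ_1 ≈ 9.2361: v spans the null space of (Sigma - λ_1 I), whose rows are
  r_1 = (-2.2361, 1, -2),  r_2 = (1, -6.2361, -2),  r_3 = (-2, -2, -3.2361).
  v is orthogonal to every row, so take v ∝ r_1 × r_2 = ((1)·(-2) - (-2)·(-6.2361), (-2)·(1) - (-2.2361)·(-2), (-2.2361)·(-6.2361) - (1)·(1)) ≈ (-14.4721, -6.4721, 12.9443).
  Rescale (multiply by -1 so the first nonzero entry is positive): u = (14.4721, 6.4721, -12.9443).
  ||u|| = √((14.4721)² + (6.4721)² + (-12.9443)²) = √(418.8854) ≈ 20.4667,  v_1 = u/||u|| ≈ (0.7071, 0.3162, -0.6325) (||v_1|| = 1).

λ_1 = 9.2361,  λ_2 = 4.7639,  λ_3 = 2;  v_1 ≈ (0.7071, 0.3162, -0.6325)


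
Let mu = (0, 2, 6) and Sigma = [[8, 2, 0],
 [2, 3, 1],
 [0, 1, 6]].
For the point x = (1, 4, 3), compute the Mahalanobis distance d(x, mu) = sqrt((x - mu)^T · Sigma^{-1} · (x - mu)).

Step 1 — centre the observation: (x - mu) = (1, 2, -3).

Step 2 — invert Sigma (cofactor / det for 3×3, or solve directly):
  Sigma^{-1} = [[0.1518, -0.1071, 0.0179],
 [-0.1071, 0.4286, -0.0714],
 [0.0179, -0.0714, 0.1786]].

Step 3 — form the quadratic (x - mu)^T · Sigma^{-1} · (x - mu):
  Sigma^{-1} · (x - mu) = (-0.1161, 0.9643, -0.6607).
  (x - mu)^T · [Sigma^{-1} · (x - mu)] = (1)·(-0.1161) + (2)·(0.9643) + (-3)·(-0.6607) = 3.7946.

Step 4 — take square root: d = √(3.7946) ≈ 1.948.

d(x, mu) = √(3.7946) ≈ 1.948


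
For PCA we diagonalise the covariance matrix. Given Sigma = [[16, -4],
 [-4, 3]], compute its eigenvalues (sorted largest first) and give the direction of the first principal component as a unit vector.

Step 1 — characteristic polynomial of 2×2 Sigma:
  det(Sigma - λI) = λ² - trace · λ + det = 0.
  trace = 16 + 3 = 19, det = 16·3 - (-4)² = 32.
Step 2 — discriminant:
  Δ = trace² - 4·det = 361 - 128 = 233.
Step 3 — eigenvalues:
  λ = (trace ± √Δ)/2 = (19 ± 15.2643)/2,
  λ_1 = 17.1322,  λ_2 = 1.8678.

Step 4 — unit eigenvector for λ_1: solve (Sigma - λ_1 I)v = 0. First row:
  (16 - 17.1322)·v_x + (-4)·v_y = 0, i.e. (-1.1322)·v_x + (-4)·v_y = 0,
  so v ∝ (b, λ_1 - a) = (-4, 1.1322); multiply by -1 so the first entry is positive: u = (4, -1.1322).
  ||u|| = √((4)² + (-1.1322)²) = √(17.2818) ≈ 4.1571,
  v_1 = u/||u|| ≈ (0.9622, -0.2723) (||v_1|| = 1).

λ_1 = 17.1322,  λ_2 = 1.8678;  v_1 ≈ (0.9622, -0.2723)


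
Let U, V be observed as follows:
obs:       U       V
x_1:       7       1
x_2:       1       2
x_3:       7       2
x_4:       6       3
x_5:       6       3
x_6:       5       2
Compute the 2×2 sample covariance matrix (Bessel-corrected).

Step 1 — column means:
  mean(U) = (7 + 1 + 7 + 6 + 6 + 5) / 6 = 32/6 = 5.3333
  mean(V) = (1 + 2 + 2 + 3 + 3 + 2) / 6 = 13/6 = 2.1667

Step 2 — sample covariance S[i,j] = (1/(n-1)) · Σ_k (x_{k,i} - mean_i) · (x_{k,j} - mean_j), with n-1 = 5.
  S[U,U] = ((1.6667)·(1.6667) + (-4.3333)·(-4.3333) + (1.6667)·(1.6667) + (0.6667)·(0.6667) + (0.6667)·(0.6667) + (-0.3333)·(-0.3333)) / 5 = 25.3333/5 = 5.0667
  S[U,V] = ((1.6667)·(-1.1667) + (-4.3333)·(-0.1667) + (1.6667)·(-0.1667) + (0.6667)·(0.8333) + (0.6667)·(0.8333) + (-0.3333)·(-0.1667)) / 5 = -0.3333/5 = -0.0667
  S[V,V] = ((-1.1667)·(-1.1667) + (-0.1667)·(-0.1667) + (-0.1667)·(-0.1667) + (0.8333)·(0.8333) + (0.8333)·(0.8333) + (-0.1667)·(-0.1667)) / 5 = 2.8333/5 = 0.5667

S is symmetric (S[j,i] = S[i,j]). Assembling:

S = [[5.0667, -0.0667],
 [-0.0667, 0.5667]]


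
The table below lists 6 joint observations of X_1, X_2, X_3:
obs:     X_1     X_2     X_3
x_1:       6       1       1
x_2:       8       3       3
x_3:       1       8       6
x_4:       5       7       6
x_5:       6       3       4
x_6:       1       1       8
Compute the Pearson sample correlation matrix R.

Step 1 — column means:
  mean(X_1) = (6 + 8 + 1 + 5 + 6 + 1) / 6 = 27/6 = 4.5
  mean(X_2) = (1 + 3 + 8 + 7 + 3 + 1) / 6 = 23/6 = 3.8333
  mean(X_3) = (1 + 3 + 6 + 6 + 4 + 8) / 6 = 28/6 = 4.6667

Step 2 — sample variances and covariances s[i,j] = (1/(n-1)) · Σ_k (x_{k,i} - mean_i) · (x_{k,j} - mean_j), with n-1 = 5:
  s[X_1,X_1] = ((1.5)·(1.5) + (3.5)·(3.5) + (-3.5)·(-3.5) + (0.5)·(0.5) + (1.5)·(1.5) + (-3.5)·(-3.5)) / 5 = 41.5/5 = 8.3
  s[X_1,X_2] = ((1.5)·(-2.8333) + (3.5)·(-0.8333) + (-3.5)·(4.1667) + (0.5)·(3.1667) + (1.5)·(-0.8333) + (-3.5)·(-2.8333)) / 5 = -11.5/5 = -2.3
  s[X_1,X_3] = ((1.5)·(-3.6667) + (3.5)·(-1.6667) + (-3.5)·(1.3333) + (0.5)·(1.3333) + (1.5)·(-0.6667) + (-3.5)·(3.3333)) / 5 = -28/5 = -5.6
  s[X_2,X_2] = ((-2.8333)·(-2.8333) + (-0.8333)·(-0.8333) + (4.1667)·(4.1667) + (3.1667)·(3.1667) + (-0.8333)·(-0.8333) + (-2.8333)·(-2.8333)) / 5 = 44.8333/5 = 8.9667
  s[X_2,X_3] = ((-2.8333)·(-3.6667) + (-0.8333)·(-1.6667) + (4.1667)·(1.3333) + (3.1667)·(1.3333) + (-0.8333)·(-0.6667) + (-2.8333)·(3.3333)) / 5 = 12.6667/5 = 2.5333
  s[X_3,X_3] = ((-3.6667)·(-3.6667) + (-1.6667)·(-1.6667) + (1.3333)·(1.3333) + (1.3333)·(1.3333) + (-0.6667)·(-0.6667) + (3.3333)·(3.3333)) / 5 = 31.3333/5 = 6.2667
  Sample standard deviations s_i = √(s[i,i]):
  s(X_1) = √(8.3) = 2.881
  s(X_2) = √(8.9667) = 2.9944
  s(X_3) = √(6.2667) = 2.5033

Step 3 — r_{ij} = s_{ij} / (s_i · s_j):
  r[X_1,X_1] = 1 (diagonal).
  r[X_1,X_2] = -2.3 / (2.881 · 2.9944) = -2.3 / 8.6269 = -0.2666
  r[X_1,X_3] = -5.6 / (2.881 · 2.5033) = -5.6 / 7.212 = -0.7765
  r[X_2,X_2] = 1 (diagonal).
  r[X_2,X_3] = 2.5333 / (2.9944 · 2.5033) = 2.5333 / 7.4961 = 0.338
  r[X_3,X_3] = 1 (diagonal).

R is symmetric with unit diagonal. Assembling:

R = [[1, -0.2666, -0.7765],
 [-0.2666, 1, 0.338],
 [-0.7765, 0.338, 1]]


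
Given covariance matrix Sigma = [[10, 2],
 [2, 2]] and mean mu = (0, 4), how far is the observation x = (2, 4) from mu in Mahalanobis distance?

Step 1 — centre the observation: (x - mu) = (2, 0).

Step 2 — invert Sigma. det(Sigma) = 10·2 - (2)² = 16.
  Sigma^{-1} = (1/det) · [[d, -b], [-b, a]] = [[0.125, -0.125],
 [-0.125, 0.625]].

Step 3 — form the quadratic (x - mu)^T · Sigma^{-1} · (x - mu):
  Sigma^{-1} · (x - mu) = (0.25, -0.25).
  (x - mu)^T · [Sigma^{-1} · (x - mu)] = (2)·(0.25) + (0)·(-0.25) = 0.5.

Step 4 — take square root: d = √(0.5) ≈ 0.7071.

d(x, mu) = √(0.5) ≈ 0.7071


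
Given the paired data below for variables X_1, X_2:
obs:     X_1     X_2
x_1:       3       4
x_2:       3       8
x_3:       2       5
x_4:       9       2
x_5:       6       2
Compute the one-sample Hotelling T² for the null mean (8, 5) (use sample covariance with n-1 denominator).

Step 1 — sample mean vector:
  mean(X_1) = (3 + 3 + 2 + 9 + 6) / 5 = 23/5 = 4.6
  mean(X_2) = (4 + 8 + 5 + 2 + 2) / 5 = 21/5 = 4.2
  x̄ = (4.6, 4.2),  deviation x̄ - mu_0 = (4.6, 4.2) - (8, 5) = (-3.4, -0.8).

Step 2 — sample covariance matrix, S[i,j] = (1/(n-1)) · Σ_k (x_{k,i} - mean_i) · (x_{k,j} - mean_j), divisor n-1 = 4:
  S[X_1,X_1] = ((-1.6)·(-1.6) + (-1.6)·(-1.6) + (-2.6)·(-2.6) + (4.4)·(4.4) + (1.4)·(1.4)) / 4 = 33.2/4 = 8.3
  S[X_1,X_2] = ((-1.6)·(-0.2) + (-1.6)·(3.8) + (-2.6)·(0.8) + (4.4)·(-2.2) + (1.4)·(-2.2)) / 4 = -20.6/4 = -5.15
  S[X_2,X_2] = ((-0.2)·(-0.2) + (3.8)·(3.8) + (0.8)·(0.8) + (-2.2)·(-2.2) + (-2.2)·(-2.2)) / 4 = 24.8/4 = 6.2
  S = [[8.3, -5.15],
 [-5.15, 6.2]].

Step 3 — invert S. det(S) = 8.3·6.2 - (-5.15)² = 24.9375.
  S^{-1} = (1/det) · [[d, -b], [-b, a]] = [[0.2486, 0.2065],
 [0.2065, 0.3328]].

Step 4 — quadratic form (x̄ - mu_0)^T · S^{-1} · (x̄ - mu_0):
  S^{-1} · (x̄ - mu_0) = (-1.0105, -0.9684),
  (x̄ - mu_0)^T · [...] = (-3.4)·(-1.0105) + (-0.8)·(-0.9684) = 4.2105.

Step 5 — scale by n: T² = 5 · 4.2105 = 21.0526.

T² ≈ 21.0526


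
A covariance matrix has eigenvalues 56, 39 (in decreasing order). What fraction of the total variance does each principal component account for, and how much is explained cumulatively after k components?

Step 1 — total variance = trace(Sigma) = Σ λ_i = 56 + 39 = 95.

Step 2 — fraction explained by component i = λ_i / Σ λ:
  PC1: 56/95 = 0.5895
  PC2: 39/95 = 0.4105

Step 3 — cumulative fraction after k components = (λ_1 + ... + λ_k) / Σ λ:
  k = 1: 56/95 = 0.5895
  k = 2: (56 + 39)/95 = 95/95 = 1

Summary (fraction, with percent):

explained: PC1 0.5895 (58.95%), PC2 0.4105 (41.05%);  cumulative: 0.5895, 1


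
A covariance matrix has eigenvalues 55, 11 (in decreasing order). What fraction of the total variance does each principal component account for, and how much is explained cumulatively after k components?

Step 1 — total variance = trace(Sigma) = Σ λ_i = 55 + 11 = 66.

Step 2 — fraction explained by component i = λ_i / Σ λ:
  PC1: 55/66 = 0.8333
  PC2: 11/66 = 0.1667

Step 3 — cumulative fraction after k components = (λ_1 + ... + λ_k) / Σ λ:
  k = 1: 55/66 = 0.8333
  k = 2: (55 + 11)/66 = 66/66 = 1

Summary (fraction, with percent):

explained: PC1 0.8333 (83.33%), PC2 0.1667 (16.67%);  cumulative: 0.8333, 1


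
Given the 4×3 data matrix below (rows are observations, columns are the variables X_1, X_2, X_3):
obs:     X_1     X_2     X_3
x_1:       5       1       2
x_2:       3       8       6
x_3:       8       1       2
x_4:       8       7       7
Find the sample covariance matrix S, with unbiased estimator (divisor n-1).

Step 1 — column means:
  mean(X_1) = (5 + 3 + 8 + 8) / 4 = 24/4 = 6
  mean(X_2) = (1 + 8 + 1 + 7) / 4 = 17/4 = 4.25
  mean(X_3) = (2 + 6 + 2 + 7) / 4 = 17/4 = 4.25

Step 2 — sample covariance S[i,j] = (1/(n-1)) · Σ_k (x_{k,i} - mean_i) · (x_{k,j} - mean_j), with n-1 = 3.
  S[X_1,X_1] = ((-1)·(-1) + (-3)·(-3) + (2)·(2) + (2)·(2)) / 3 = 18/3 = 6
  S[X_1,X_2] = ((-1)·(-3.25) + (-3)·(3.75) + (2)·(-3.25) + (2)·(2.75)) / 3 = -9/3 = -3
  S[X_1,X_3] = ((-1)·(-2.25) + (-3)·(1.75) + (2)·(-2.25) + (2)·(2.75)) / 3 = -2/3 = -0.6667
  S[X_2,X_2] = ((-3.25)·(-3.25) + (3.75)·(3.75) + (-3.25)·(-3.25) + (2.75)·(2.75)) / 3 = 42.75/3 = 14.25
  S[X_2,X_3] = ((-3.25)·(-2.25) + (3.75)·(1.75) + (-3.25)·(-2.25) + (2.75)·(2.75)) / 3 = 28.75/3 = 9.5833
  S[X_3,X_3] = ((-2.25)·(-2.25) + (1.75)·(1.75) + (-2.25)·(-2.25) + (2.75)·(2.75)) / 3 = 20.75/3 = 6.9167

S is symmetric (S[j,i] = S[i,j]). Assembling:

S = [[6, -3, -0.6667],
 [-3, 14.25, 9.5833],
 [-0.6667, 9.5833, 6.9167]]


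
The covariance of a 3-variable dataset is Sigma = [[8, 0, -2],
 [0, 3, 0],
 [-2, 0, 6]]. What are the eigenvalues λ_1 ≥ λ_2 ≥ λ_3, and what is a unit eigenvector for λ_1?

Step 1 — characteristic polynomial p(λ) = det(λI - Sigma) = λ³ - tr·λ² + c_1·λ - det, where tr = trace, c_1 = sum of the principal 2×2 minors, det = det(Sigma):
  tr = 8 + 3 + 6 = 17,
  c_1 = (8·3 - (0)²) + (8·6 - (-2)²) + (3·6 - (0)²) = 24 + 44 + 18 = 86,
  det = 8·(3·6 - (0)²) - (0)·((0)·6 - (0)·(-2)) + (-2)·((0)·(0) - 3·(-2)) = 8·(18) - (0)·(0) + (-2)·(6) = 132.
  So p(λ) = λ³ - 17λ² + 86λ - 132.
Step 2 — look for an integer root (rational root theorem: any rational root is an integer divisor of 132). Testing λ = 3:
  p(3) = 27 - 153 + 258 - 132 = 0  ✓
  Dividing out (λ - 3): p(λ) = (λ - 3)(λ² - 14λ + 44).
Step 3 — remaining eigenvalues from the quadratic λ² - 14λ + 44 = 0:
  Δ = 14² - 4·44 = 196 - 176 = 20,  λ = (14 ± √20)/2 = (14 ± 4.4721)/2 ≈ 9.2361 or 4.7639.
  Sorted: λ_1 = 9.2361,  λ_2 = 4.7639,  λ_3 = 3  (check: sum = 17 = tr ✓).

Step 4 — unit eigenvector for λ_1 ≈ 9.2361: v spans the null space of (Sigma - λ_1 I), whose rows are
  r_1 = (-1.2361, 0, -2),  r_2 = (0, -6.2361, 0),  r_3 = (-2, 0, -3.2361).
  v is orthogonal to every row, so take v ∝ r_1 × r_2 = ((0)·(0) - (-2)·(-6.2361), (-2)·(0) - (-1.2361)·(0), (-1.2361)·(-6.2361) - (0)·(0)) ≈ (-12.4721, 0, 7.7082).
  Rescale (multiply by -1 so the first nonzero entry is positive): u = (12.4721, 0, -7.7082).
  ||u|| = √((12.4721)² + (0)² + (-7.7082)²) = √(214.9706) ≈ 14.6619,  v_1 = u/||u|| ≈ (0.8507, 0, -0.5257) (||v_1|| = 1).

λ_1 = 9.2361,  λ_2 = 4.7639,  λ_3 = 3;  v_1 ≈ (0.8507, 0, -0.5257)


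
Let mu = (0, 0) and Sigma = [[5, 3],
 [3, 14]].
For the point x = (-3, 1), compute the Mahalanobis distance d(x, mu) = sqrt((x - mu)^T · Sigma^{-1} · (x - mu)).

Step 1 — centre the observation: (x - mu) = (-3, 1).

Step 2 — invert Sigma. det(Sigma) = 5·14 - (3)² = 61.
  Sigma^{-1} = (1/det) · [[d, -b], [-b, a]] = [[0.2295, -0.0492],
 [-0.0492, 0.082]].

Step 3 — form the quadratic (x - mu)^T · Sigma^{-1} · (x - mu):
  Sigma^{-1} · (x - mu) = (-0.7377, 0.2295).
  (x - mu)^T · [Sigma^{-1} · (x - mu)] = (-3)·(-0.7377) + (1)·(0.2295) = 2.4426.

Step 4 — take square root: d = √(2.4426) ≈ 1.5629.

d(x, mu) = √(2.4426) ≈ 1.5629


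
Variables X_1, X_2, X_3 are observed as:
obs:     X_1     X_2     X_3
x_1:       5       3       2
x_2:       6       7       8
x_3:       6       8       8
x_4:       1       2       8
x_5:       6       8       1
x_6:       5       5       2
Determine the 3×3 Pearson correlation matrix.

Step 1 — column means:
  mean(X_1) = (5 + 6 + 6 + 1 + 6 + 5) / 6 = 29/6 = 4.8333
  mean(X_2) = (3 + 7 + 8 + 2 + 8 + 5) / 6 = 33/6 = 5.5
  mean(X_3) = (2 + 8 + 8 + 8 + 1 + 2) / 6 = 29/6 = 4.8333

Step 2 — sample variances and covariances s[i,j] = (1/(n-1)) · Σ_k (x_{k,i} - mean_i) · (x_{k,j} - mean_j), with n-1 = 5:
  s[X_1,X_1] = ((0.1667)·(0.1667) + (1.1667)·(1.1667) + (1.1667)·(1.1667) + (-3.8333)·(-3.8333) + (1.1667)·(1.1667) + (0.1667)·(0.1667)) / 5 = 18.8333/5 = 3.7667
  s[X_1,X_2] = ((0.1667)·(-2.5) + (1.1667)·(1.5) + (1.1667)·(2.5) + (-3.8333)·(-3.5) + (1.1667)·(2.5) + (0.1667)·(-0.5)) / 5 = 20.5/5 = 4.1
  s[X_1,X_3] = ((0.1667)·(-2.8333) + (1.1667)·(3.1667) + (1.1667)·(3.1667) + (-3.8333)·(3.1667) + (1.1667)·(-3.8333) + (0.1667)·(-2.8333)) / 5 = -10.1667/5 = -2.0333
  s[X_2,X_2] = ((-2.5)·(-2.5) + (1.5)·(1.5) + (2.5)·(2.5) + (-3.5)·(-3.5) + (2.5)·(2.5) + (-0.5)·(-0.5)) / 5 = 33.5/5 = 6.7
  s[X_2,X_3] = ((-2.5)·(-2.8333) + (1.5)·(3.1667) + (2.5)·(3.1667) + (-3.5)·(3.1667) + (2.5)·(-3.8333) + (-0.5)·(-2.8333)) / 5 = 0.5/5 = 0.1
  s[X_3,X_3] = ((-2.8333)·(-2.8333) + (3.1667)·(3.1667) + (3.1667)·(3.1667) + (3.1667)·(3.1667) + (-3.8333)·(-3.8333) + (-2.8333)·(-2.8333)) / 5 = 60.8333/5 = 12.1667
  Sample standard deviations s_i = √(s[i,i]):
  s(X_1) = √(3.7667) = 1.9408
  s(X_2) = √(6.7) = 2.5884
  s(X_3) = √(12.1667) = 3.4881

Step 3 — r_{ij} = s_{ij} / (s_i · s_j):
  r[X_1,X_1] = 1 (diagonal).
  r[X_1,X_2] = 4.1 / (1.9408 · 2.5884) = 4.1 / 5.0236 = 0.8161
  r[X_1,X_3] = -2.0333 / (1.9408 · 3.4881) = -2.0333 / 6.7696 = -0.3004
  r[X_2,X_2] = 1 (diagonal).
  r[X_2,X_3] = 0.1 / (2.5884 · 3.4881) = 0.1 / 9.0287 = 0.0111
  r[X_3,X_3] = 1 (diagonal).

R is symmetric with unit diagonal. Assembling:

R = [[1, 0.8161, -0.3004],
 [0.8161, 1, 0.0111],
 [-0.3004, 0.0111, 1]]


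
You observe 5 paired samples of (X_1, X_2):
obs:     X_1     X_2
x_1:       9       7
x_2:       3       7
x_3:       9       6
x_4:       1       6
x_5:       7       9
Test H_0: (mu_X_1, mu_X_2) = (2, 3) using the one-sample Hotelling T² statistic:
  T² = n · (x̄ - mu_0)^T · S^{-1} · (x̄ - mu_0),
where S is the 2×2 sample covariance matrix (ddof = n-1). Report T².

Step 1 — sample mean vector:
  mean(X_1) = (9 + 3 + 9 + 1 + 7) / 5 = 29/5 = 5.8
  mean(X_2) = (7 + 7 + 6 + 6 + 9) / 5 = 35/5 = 7
  x̄ = (5.8, 7),  deviation x̄ - mu_0 = (5.8, 7) - (2, 3) = (3.8, 4).

Step 2 — sample covariance matrix, S[i,j] = (1/(n-1)) · Σ_k (x_{k,i} - mean_i) · (x_{k,j} - mean_j), divisor n-1 = 4:
  S[X_1,X_1] = ((3.2)·(3.2) + (-2.8)·(-2.8) + (3.2)·(3.2) + (-4.8)·(-4.8) + (1.2)·(1.2)) / 4 = 52.8/4 = 13.2
  S[X_1,X_2] = ((3.2)·(0) + (-2.8)·(0) + (3.2)·(-1) + (-4.8)·(-1) + (1.2)·(2)) / 4 = 4/4 = 1
  S[X_2,X_2] = ((0)·(0) + (0)·(0) + (-1)·(-1) + (-1)·(-1) + (2)·(2)) / 4 = 6/4 = 1.5
  S = [[13.2, 1],
 [1, 1.5]].

Step 3 — invert S. det(S) = 13.2·1.5 - (1)² = 18.8.
  S^{-1} = (1/det) · [[d, -b], [-b, a]] = [[0.0798, -0.0532],
 [-0.0532, 0.7021]].

Step 4 — quadratic form (x̄ - mu_0)^T · S^{-1} · (x̄ - mu_0):
  S^{-1} · (x̄ - mu_0) = (0.0904, 2.6064),
  (x̄ - mu_0)^T · [...] = (3.8)·(0.0904) + (4)·(2.6064) = 10.7691.

Step 5 — scale by n: T² = 5 · 10.7691 = 53.8457.

T² ≈ 53.8457


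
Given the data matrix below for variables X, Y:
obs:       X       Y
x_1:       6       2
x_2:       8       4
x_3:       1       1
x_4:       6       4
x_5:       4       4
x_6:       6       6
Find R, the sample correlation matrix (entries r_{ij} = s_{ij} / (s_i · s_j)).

Step 1 — column means:
  mean(X) = (6 + 8 + 1 + 6 + 4 + 6) / 6 = 31/6 = 5.1667
  mean(Y) = (2 + 4 + 1 + 4 + 4 + 6) / 6 = 21/6 = 3.5

Step 2 — sample variances and covariances s[i,j] = (1/(n-1)) · Σ_k (x_{k,i} - mean_i) · (x_{k,j} - mean_j), with n-1 = 5:
  s[X,X] = ((0.8333)·(0.8333) + (2.8333)·(2.8333) + (-4.1667)·(-4.1667) + (0.8333)·(0.8333) + (-1.1667)·(-1.1667) + (0.8333)·(0.8333)) / 5 = 28.8333/5 = 5.7667
  s[X,Y] = ((0.8333)·(-1.5) + (2.8333)·(0.5) + (-4.1667)·(-2.5) + (0.8333)·(0.5) + (-1.1667)·(0.5) + (0.8333)·(2.5)) / 5 = 12.5/5 = 2.5
  s[Y,Y] = ((-1.5)·(-1.5) + (0.5)·(0.5) + (-2.5)·(-2.5) + (0.5)·(0.5) + (0.5)·(0.5) + (2.5)·(2.5)) / 5 = 15.5/5 = 3.1
  Sample standard deviations s_i = √(s[i,i]):
  s(X) = √(5.7667) = 2.4014
  s(Y) = √(3.1) = 1.7607

Step 3 — r_{ij} = s_{ij} / (s_i · s_j):
  r[X,X] = 1 (diagonal).
  r[X,Y] = 2.5 / (2.4014 · 1.7607) = 2.5 / 4.2281 = 0.5913
  r[Y,Y] = 1 (diagonal).

R is symmetric with unit diagonal. Assembling:

R = [[1, 0.5913],
 [0.5913, 1]]


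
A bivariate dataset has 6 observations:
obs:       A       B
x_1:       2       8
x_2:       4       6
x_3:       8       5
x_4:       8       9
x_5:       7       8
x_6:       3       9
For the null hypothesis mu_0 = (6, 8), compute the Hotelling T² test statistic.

Step 1 — sample mean vector:
  mean(A) = (2 + 4 + 8 + 8 + 7 + 3) / 6 = 32/6 = 5.3333
  mean(B) = (8 + 6 + 5 + 9 + 8 + 9) / 6 = 45/6 = 7.5
  x̄ = (5.3333, 7.5),  deviation x̄ - mu_0 = (5.3333, 7.5) - (6, 8) = (-0.6667, -0.5).

Step 2 — sample covariance matrix, S[i,j] = (1/(n-1)) · Σ_k (x_{k,i} - mean_i) · (x_{k,j} - mean_j), divisor n-1 = 5:
  S[A,A] = ((-3.3333)·(-3.3333) + (-1.3333)·(-1.3333) + (2.6667)·(2.6667) + (2.6667)·(2.6667) + (1.6667)·(1.6667) + (-2.3333)·(-2.3333)) / 5 = 35.3333/5 = 7.0667
  S[A,B] = ((-3.3333)·(0.5) + (-1.3333)·(-1.5) + (2.6667)·(-2.5) + (2.6667)·(1.5) + (1.6667)·(0.5) + (-2.3333)·(1.5)) / 5 = -5/5 = -1
  S[B,B] = ((0.5)·(0.5) + (-1.5)·(-1.5) + (-2.5)·(-2.5) + (1.5)·(1.5) + (0.5)·(0.5) + (1.5)·(1.5)) / 5 = 13.5/5 = 2.7
  S = [[7.0667, -1],
 [-1, 2.7]].

Step 3 — invert S. det(S) = 7.0667·2.7 - (-1)² = 18.08.
  S^{-1} = (1/det) · [[d, -b], [-b, a]] = [[0.1493, 0.0553],
 [0.0553, 0.3909]].

Step 4 — quadratic form (x̄ - mu_0)^T · S^{-1} · (x̄ - mu_0):
  S^{-1} · (x̄ - mu_0) = (-0.1272, -0.2323),
  (x̄ - mu_0)^T · [...] = (-0.6667)·(-0.1272) + (-0.5)·(-0.2323) = 0.201.

Step 5 — scale by n: T² = 6 · 0.201 = 1.2058.

T² ≈ 1.2058


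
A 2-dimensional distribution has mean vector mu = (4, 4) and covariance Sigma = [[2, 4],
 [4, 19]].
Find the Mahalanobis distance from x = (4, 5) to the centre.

Step 1 — centre the observation: (x - mu) = (0, 1).

Step 2 — invert Sigma. det(Sigma) = 2·19 - (4)² = 22.
  Sigma^{-1} = (1/det) · [[d, -b], [-b, a]] = [[0.8636, -0.1818],
 [-0.1818, 0.0909]].

Step 3 — form the quadratic (x - mu)^T · Sigma^{-1} · (x - mu):
  Sigma^{-1} · (x - mu) = (-0.1818, 0.0909).
  (x - mu)^T · [Sigma^{-1} · (x - mu)] = (0)·(-0.1818) + (1)·(0.0909) = 0.0909.

Step 4 — take square root: d = √(0.0909) ≈ 0.3015.

d(x, mu) = √(0.0909) ≈ 0.3015


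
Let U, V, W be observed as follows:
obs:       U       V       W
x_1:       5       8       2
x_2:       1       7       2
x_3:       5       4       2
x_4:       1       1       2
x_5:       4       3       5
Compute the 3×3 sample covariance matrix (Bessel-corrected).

Step 1 — column means:
  mean(U) = (5 + 1 + 5 + 1 + 4) / 5 = 16/5 = 3.2
  mean(V) = (8 + 7 + 4 + 1 + 3) / 5 = 23/5 = 4.6
  mean(W) = (2 + 2 + 2 + 2 + 5) / 5 = 13/5 = 2.6

Step 2 — sample covariance S[i,j] = (1/(n-1)) · Σ_k (x_{k,i} - mean_i) · (x_{k,j} - mean_j), with n-1 = 4.
  S[U,U] = ((1.8)·(1.8) + (-2.2)·(-2.2) + (1.8)·(1.8) + (-2.2)·(-2.2) + (0.8)·(0.8)) / 4 = 16.8/4 = 4.2
  S[U,V] = ((1.8)·(3.4) + (-2.2)·(2.4) + (1.8)·(-0.6) + (-2.2)·(-3.6) + (0.8)·(-1.6)) / 4 = 6.4/4 = 1.6
  S[U,W] = ((1.8)·(-0.6) + (-2.2)·(-0.6) + (1.8)·(-0.6) + (-2.2)·(-0.6) + (0.8)·(2.4)) / 4 = 2.4/4 = 0.6
  S[V,V] = ((3.4)·(3.4) + (2.4)·(2.4) + (-0.6)·(-0.6) + (-3.6)·(-3.6) + (-1.6)·(-1.6)) / 4 = 33.2/4 = 8.3
  S[V,W] = ((3.4)·(-0.6) + (2.4)·(-0.6) + (-0.6)·(-0.6) + (-3.6)·(-0.6) + (-1.6)·(2.4)) / 4 = -4.8/4 = -1.2
  S[W,W] = ((-0.6)·(-0.6) + (-0.6)·(-0.6) + (-0.6)·(-0.6) + (-0.6)·(-0.6) + (2.4)·(2.4)) / 4 = 7.2/4 = 1.8

S is symmetric (S[j,i] = S[i,j]). Assembling:

S = [[4.2, 1.6, 0.6],
 [1.6, 8.3, -1.2],
 [0.6, -1.2, 1.8]]


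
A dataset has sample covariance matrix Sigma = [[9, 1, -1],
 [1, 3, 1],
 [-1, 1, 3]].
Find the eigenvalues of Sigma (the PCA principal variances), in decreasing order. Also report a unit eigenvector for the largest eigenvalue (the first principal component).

Step 1 — characteristic polynomial p(λ) = det(λI - Sigma) = λ³ - tr·λ² + c_1·λ - det, where tr = trace, c_1 = sum of the principal 2×2 minors, det = det(Sigma):
  tr = 9 + 3 + 3 = 15,
  c_1 = (9·3 - (1)²) + (9·3 - (-1)²) + (3·3 - (1)²) = 26 + 26 + 8 = 60,
  det = 9·(3·3 - (1)²) - (1)·((1)·3 - (1)·(-1)) + (-1)·((1)·(1) - 3·(-1)) = 9·(8) - (1)·(4) + (-1)·(4) = 64.
  So p(λ) = λ³ - 15λ² + 60λ - 64.
Step 2 — look for an integer root (rational root theorem: any rational root is an integer divisor of 64). Testing λ = 4:
  p(4) = 64 - 240 + 240 - 64 = 0  ✓
  Dividing out (λ - 4): p(λ) = (λ - 4)(λ² - 11λ + 16).
Step 3 — remaining eigenvalues from the quadratic λ² - 11λ + 16 = 0:
  Δ = 11² - 4·16 = 121 - 64 = 57,  λ = (11 ± √57)/2 = (11 ± 7.5498)/2 ≈ 9.2749 or 1.7251.
  Sorted: λ_1 = 9.2749,  λ_2 = 4,  λ_3 = 1.7251  (check: sum = 15 = tr ✓).

Step 4 — unit eigenvector for λ_1 ≈ 9.2749: v spans the null space of (Sigma - λ_1 I), whose rows are
  r_1 = (-0.2749, 1, -1),  r_2 = (1, -6.2749, 1),  r_3 = (-1, 1, -6.2749).
  v is orthogonal to every row, so take v ∝ r_1 × r_2 = ((1)·(1) - (-1)·(-6.2749), (-1)·(1) - (-0.2749)·(1), (-0.2749)·(-6.2749) - (1)·(1)) ≈ (-5.2749, -0.7251, 0.7251).
  Rescale (multiply by -1 so the first nonzero entry is positive): u = (5.2749, 0.7251, -0.7251).
  ||u|| = √((5.2749)² + (0.7251)² + (-0.7251)²) = √(28.8762) ≈ 5.3737,  v_1 = u/||u|| ≈ (0.9816, 0.1349, -0.1349) (||v_1|| = 1).

λ_1 = 9.2749,  λ_2 = 4,  λ_3 = 1.7251;  v_1 ≈ (0.9816, 0.1349, -0.1349)
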